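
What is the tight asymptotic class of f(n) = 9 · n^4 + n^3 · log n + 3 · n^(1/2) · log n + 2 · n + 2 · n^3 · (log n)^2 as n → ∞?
f(n) ∈ Θ(n^4)

Compare the terms by growth order. For large n, n^a · (log n)^b dominates n^a' · (log n)^b' iff a > a', or (a = a' and b > b'). Ranking the 5 terms shows the dominant one is 9 · n^4. Hence f(n) ∈ Θ(n^4).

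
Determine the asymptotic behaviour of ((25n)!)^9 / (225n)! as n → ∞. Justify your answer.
((25n)!)^9/(225n)! ~ ((2π·25n)^(8/2) / 3) · 9^(−9·25n)  →  0

Write N = 25n. Stirling: N! ~ sqrt(2π N)(N/e)^N and (9N)! ~ sqrt(2π·9N)·(9N/e)^(9N).
  (N!)^9/(9N)! ~ (2π N)^(9/2) (N/e)^(9N) / [sqrt(2π·9N) (9N/e)^(9N)]
     = (2π N)^(9/2) / sqrt(2π·9N) · (N/(9N))^(9N)
     = (2π N)^((9−1)/2) / 3 · 9^(−9N).
Since 9^9 > 1, the factor 9^(−9N) decays exponentially, so the ratio → 0. Substituting N = 25n gives the stated form.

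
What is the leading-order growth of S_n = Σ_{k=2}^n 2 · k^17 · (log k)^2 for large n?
S_n ~ n^18 · (log n)^2 / 9

By integral comparison, S_n = ∫_1^n 2 · x^17 · (log x)^2 dx + O(n^17 · (log n)^2). For the integral, the leading term of ∫_1^n x^17 (log x)^2 dx is n^18/18 · (log n)^2 (by repeated integration by parts; each step lowers the log-exponent and produces a relatively O(1/log n) correction). Hence S_n ~ n^18 · (log n)^2 / 9.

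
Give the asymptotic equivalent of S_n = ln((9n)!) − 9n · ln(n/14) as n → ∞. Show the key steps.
S_n ~ 9n · (ln 126 − 1) + O(ln n)

Stirling: ln((9n)!) = 9n ln(9n) − 9n + O(ln n).
  S_n = 9n ln(9n) − 9n − 9n ln(n/14) + O(ln n)
      = 9n ln(9n) − 9n ln n + 9n ln 14 − 9n + O(ln n)
      = 9n ln 9 + 9n ln 14 − 9n + O(ln n)
      = 9n (ln 126 − 1) + O(ln n).
Numerically ln(126) − 1 ≈ 3.8363.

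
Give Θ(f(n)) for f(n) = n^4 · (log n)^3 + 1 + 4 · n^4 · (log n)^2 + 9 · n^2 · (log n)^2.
f(n) ∈ Θ(n^4 · (log n)^3)

Compare the terms by growth order. For large n, n^a · (log n)^b dominates n^a' · (log n)^b' iff a > a', or (a = a' and b > b'). Ranking the 4 terms shows the dominant one is n^4 · (log n)^3. Hence f(n) ∈ Θ(n^4 · (log n)^3).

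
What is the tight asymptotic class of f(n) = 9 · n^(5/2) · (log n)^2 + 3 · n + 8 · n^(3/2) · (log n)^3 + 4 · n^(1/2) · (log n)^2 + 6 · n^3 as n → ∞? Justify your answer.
f(n) ∈ Θ(n^3)

Compare the terms by growth order. For large n, n^a · (log n)^b dominates n^a' · (log n)^b' iff a > a', or (a = a' and b > b'). Ranking the 5 terms shows the dominant one is 6 · n^3. Hence f(n) ∈ Θ(n^3).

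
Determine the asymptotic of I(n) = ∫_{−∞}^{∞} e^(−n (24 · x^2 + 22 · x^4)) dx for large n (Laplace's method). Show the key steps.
I(n) ~ sqrt(π/(24n))

φ(x) = 24 · x^2 + 22 · x^4 has its unique global minimum at x* = 0 (since φ'(x) = 48x + 88x^3 = 0 only at x = 0 for real x with both coefficients positive, and φ → ∞ as |x| → ∞). At x* = 0, φ(0) = 0 and φ''(0) = 48. Laplace's method then gives
  I(n) ~ sqrt(2π / (n · φ''(0))) · e^(−n φ(0)) = sqrt(2π / (48n)) = sqrt(π/(24n)).
The 22 · x^4 term contributes only at subleading order (an O(1/n) relative correction).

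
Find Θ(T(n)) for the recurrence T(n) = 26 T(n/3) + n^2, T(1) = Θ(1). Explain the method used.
T(n) = Θ(n^(log_3 26))

Master theorem: compare f(n) = n^2 to n^(log_3 26) where log_3 26 ≈ 2.966. Since 2 < log_3 26, we have f(n) = O(n^(log_3 26 − ε)) for some ε > 0 — Case 1. Hence T(n) = Θ(n^(log_3 26)).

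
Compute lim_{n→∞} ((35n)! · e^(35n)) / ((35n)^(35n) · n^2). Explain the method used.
lim = 0

Stirling: (35n)! ~ sqrt(2π·35n) · (35n/e)^(35n). Hence
  (35n)! · e^(35n) / (35n)^(35n) ~ sqrt(2π·35n).
Dividing by n^2: sqrt(2π·35n) / n^2 = sqrt(2π·35) · n^((1−4)/2), so the expression behaves like sqrt(2π·35) · n^((1−4)/2) → 0.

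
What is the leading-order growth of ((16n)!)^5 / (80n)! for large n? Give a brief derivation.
((16n)!)^5/(80n)! ~ ((2π·16n)^(4/2) / sqrt(5)) · 5^(−5·16n)  →  0

Write N = 16n. Stirling: N! ~ sqrt(2π N)(N/e)^N and (5N)! ~ sqrt(2π·5N)·(5N/e)^(5N).
  (N!)^5/(5N)! ~ (2π N)^(5/2) (N/e)^(5N) / [sqrt(2π·5N) (5N/e)^(5N)]
     = (2π N)^(5/2) / sqrt(2π·5N) · (N/(5N))^(5N)
     = (2π N)^((5−1)/2) / sqrt(5) · 5^(−5N).
Since 5^5 > 1, the factor 5^(−5N) decays exponentially, so the ratio → 0. Substituting N = 16n gives the stated form.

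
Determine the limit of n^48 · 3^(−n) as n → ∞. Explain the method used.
lim = 0

Exponentials with base > 1 dominate every fixed polynomial: for any fixed c, n^c / 3^n → 0 as n → ∞ (e.g. by the ratio test, or by writing 3^n = e^(n ln 3) and noting e^(n ln 3) / n^c → ∞). Hence n^48 · 3^(−n) = n^48 / 3^n → 0.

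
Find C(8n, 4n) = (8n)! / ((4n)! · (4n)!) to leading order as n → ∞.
C(8n, 4n) ~ (4)^(4n) · sqrt(1/(π·4n))

Write N = 4n. Apply Stirling to each factorial:
  (2N)! ~ sqrt(2π·2N) · (2N/e)^(2N),
  N! ~ sqrt(2π N) · (N/e)^N,
  (1N)! ~ sqrt(2π·1N) · (1N/e)^(1N).
The exponential factors combine to (2N)^(2N) / (N^N · (1N)^(1N)) = 2^(2N)/1^(1N) = (2^2/1^1)^N = (4)^N.
The square-root prefactors combine to sqrt(2π·2N) / (sqrt(2π N)·sqrt(2π·1N)) = sqrt(2 / (2π·1·N)) = sqrt(1/(π·4n)).
Substituting N = 4n: C(8n, 4n) ~ (4)^(4n) · sqrt(1/(π·4n)).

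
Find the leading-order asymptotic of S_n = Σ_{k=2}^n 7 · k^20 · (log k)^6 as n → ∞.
S_n ~ n^21 · (log n)^6 / 3

By integral comparison, S_n = ∫_1^n 7 · x^20 · (log x)^6 dx + O(n^20 · (log n)^6). For the integral, the leading term of ∫_1^n x^20 (log x)^6 dx is n^21/21 · (log n)^6 (by repeated integration by parts; each step lowers the log-exponent and produces a relatively O(1/log n) correction). Hence S_n ~ n^21 · (log n)^6 / 3.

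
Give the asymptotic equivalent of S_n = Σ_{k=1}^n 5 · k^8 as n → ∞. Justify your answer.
S_n ~ 5 · n^9 / 9

By integral comparison (Euler-Maclaurin), Σ_{k=1}^n 5 · k^8 = 5 · ∫_0^n x^8 dx + O(n^8) = 5 · n^9/9 + O(n^8). (Equivalently, Faulhaber's formula gives the same leading term.)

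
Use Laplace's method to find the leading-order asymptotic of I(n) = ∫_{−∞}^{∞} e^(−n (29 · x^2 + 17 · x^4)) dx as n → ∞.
I(n) ~ sqrt(π/(29n))

φ(x) = 29 · x^2 + 17 · x^4 has its unique global minimum at x* = 0 (since φ'(x) = 58x + 68x^3 = 0 only at x = 0 for real x with both coefficients positive, and φ → ∞ as |x| → ∞). At x* = 0, φ(0) = 0 and φ''(0) = 58. Laplace's method then gives
  I(n) ~ sqrt(2π / (n · φ''(0))) · e^(−n φ(0)) = sqrt(2π / (58n)) = sqrt(π/(29n)).
The 17 · x^4 term contributes only at subleading order (an O(1/n) relative correction).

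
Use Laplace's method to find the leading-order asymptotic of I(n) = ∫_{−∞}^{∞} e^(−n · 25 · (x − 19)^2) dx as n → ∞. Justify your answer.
I(n) = sqrt(π/(25n))

Here φ(x) = 25 · (x − 19)^2 has its unique minimum at x* = 19 with φ(x*) = 0 and φ''(x*) = 50. Laplace's method gives
  I(n) ~ e^(−n φ(x*)) · sqrt(2π / (n · φ''(x*))) = sqrt(2π / (50n)) = sqrt(π/(25n)).
This is exact: substituting u = (x − 19)·sqrt(25n) gives I(n) = (1/sqrt(25n)) ∫_{−∞}^{∞} e^(−u^2) du = sqrt(π/(25n)).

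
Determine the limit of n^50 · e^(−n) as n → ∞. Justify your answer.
lim = 0

Exponentials with base > 1 dominate every fixed polynomial: for any fixed c, n^c / e^n → 0 as n → ∞ (e.g. by the ratio test, or since e^n grows faster than any power of n). Hence n^50 · e^(−n) = n^50 / e^n → 0.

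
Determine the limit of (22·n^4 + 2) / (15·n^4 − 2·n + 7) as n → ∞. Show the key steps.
lim = 22/15

For large n the leading n^4 terms dominate both numerator and denominator. Dividing top and bottom by n^4, every other term tends to 0, leaving 22/15.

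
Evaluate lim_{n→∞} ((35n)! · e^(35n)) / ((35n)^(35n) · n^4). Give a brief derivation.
lim = 0

Stirling: (35n)! ~ sqrt(2π·35n) · (35n/e)^(35n). Hence
  (35n)! · e^(35n) / (35n)^(35n) ~ sqrt(2π·35n).
Dividing by n^4: sqrt(2π·35n) / n^4 = sqrt(2π·35) · n^((1−8)/2), so the expression behaves like sqrt(2π·35) · n^((1−8)/2) → 0.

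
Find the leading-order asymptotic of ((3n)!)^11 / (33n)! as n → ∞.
((3n)!)^11/(33n)! ~ ((2π·3n)^(10/2) / sqrt(11)) · 11^(−11·3n)  →  0

Write N = 3n. Stirling: N! ~ sqrt(2π N)(N/e)^N and (11N)! ~ sqrt(2π·11N)·(11N/e)^(11N).
  (N!)^11/(11N)! ~ (2π N)^(11/2) (N/e)^(11N) / [sqrt(2π·11N) (11N/e)^(11N)]
     = (2π N)^(11/2) / sqrt(2π·11N) · (N/(11N))^(11N)
     = (2π N)^((11−1)/2) / sqrt(11) · 11^(−11N).
Since 11^11 > 1, the factor 11^(−11N) decays exponentially, so the ratio → 0. Substituting N = 3n gives the stated form.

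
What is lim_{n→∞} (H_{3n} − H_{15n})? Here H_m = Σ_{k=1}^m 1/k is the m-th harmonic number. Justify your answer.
lim = ln(3/15) = −ln 5

Euler-Maclaurin gives H_m = ln m + γ + 1/(2m) + O(1/m^2). The γ and O(1/m) terms cancel in the difference:
  H_{3n} − H_{15n} = ln(3n) − ln(15n) + O(1/n) = ln(3/15) + O(1/n).
Hence the limit is ln(3/15) = −ln 5.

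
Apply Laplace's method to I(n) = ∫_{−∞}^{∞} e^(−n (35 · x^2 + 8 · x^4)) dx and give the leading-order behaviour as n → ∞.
I(n) ~ sqrt(π/(35n))

φ(x) = 35 · x^2 + 8 · x^4 has its unique global minimum at x* = 0 (since φ'(x) = 70x + 32x^3 = 0 only at x = 0 for real x with both coefficients positive, and φ → ∞ as |x| → ∞). At x* = 0, φ(0) = 0 and φ''(0) = 70. Laplace's method then gives
  I(n) ~ sqrt(2π / (n · φ''(0))) · e^(−n φ(0)) = sqrt(2π / (70n)) = sqrt(π/(35n)).
The 8 · x^4 term contributes only at subleading order (an O(1/n) relative correction).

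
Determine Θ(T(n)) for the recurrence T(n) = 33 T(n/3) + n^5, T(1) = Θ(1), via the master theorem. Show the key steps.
T(n) = Θ(n^5)

log_3 33 ≈ 3.183. f(n) = n^5 dominates n^(log_3 33) since 5 > 3.183, and the regularity condition a·f(n/b) = 33·(n/3)^5 = (33/243)·n^5 ≤ c·f(n) holds with c = 33/243 ≈ 0.136 < 1. So this is Case 3: T(n) = Θ(f(n)) = Θ(n^5).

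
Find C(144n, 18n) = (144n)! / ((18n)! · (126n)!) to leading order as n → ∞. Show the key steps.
C(144n, 18n) ~ (16777216/823543)^(18n) · sqrt(4/(7π·18n))

Write N = 18n. Apply Stirling to each factorial:
  (8N)! ~ sqrt(2π·8N) · (8N/e)^(8N),
  N! ~ sqrt(2π N) · (N/e)^N,
  (7N)! ~ sqrt(2π·7N) · (7N/e)^(7N).
The exponential factors combine to (8N)^(8N) / (N^N · (7N)^(7N)) = 8^(8N)/7^(7N) = (8^8/7^7)^N = (16777216/823543)^N.
The square-root prefactors combine to sqrt(2π·8N) / (sqrt(2π N)·sqrt(2π·7N)) = sqrt(8 / (2π·7·N)) = sqrt(4/(7π·18n)).
Substituting N = 18n: C(144n, 18n) ~ (16777216/823543)^(18n) · sqrt(4/(7π·18n)).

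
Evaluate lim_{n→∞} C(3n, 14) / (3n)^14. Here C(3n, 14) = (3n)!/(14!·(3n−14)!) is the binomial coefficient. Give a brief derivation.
lim = 1/14! = 1/87178291200

With N = 3n → ∞: C(N, 14) / N^14 = [N(N−1)…(N−13)] / (14! · N^14) = (1/14!) · 1 · (1 − 1/(3n)) · … · (1 − 13/(3n)). Each factor → 1 as N → ∞, so the limit is 1/14! = 1/87178291200.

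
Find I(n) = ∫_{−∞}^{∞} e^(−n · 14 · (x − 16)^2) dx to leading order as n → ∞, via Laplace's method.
I(n) = sqrt(π/(14n))

Here φ(x) = 14 · (x − 16)^2 has its unique minimum at x* = 16 with φ(x*) = 0 and φ''(x*) = 28. Laplace's method gives
  I(n) ~ e^(−n φ(x*)) · sqrt(2π / (n · φ''(x*))) = sqrt(2π / (28n)) = sqrt(π/(14n)).
This is exact: substituting u = (x − 16)·sqrt(14n) gives I(n) = (1/sqrt(14n)) ∫_{−∞}^{∞} e^(−u^2) du = sqrt(π/(14n)).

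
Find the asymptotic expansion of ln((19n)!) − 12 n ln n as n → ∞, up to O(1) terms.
ln((19n)!) − 12 n ln n = 7 n ln n + 19(ln 19 − 1) n + (1/2) ln(2π·19n) + O(1/n)

Stirling: ln((19n)!) = 19n ln(19n) − 19n + (1/2) ln(2π·19n) + O(1/n).
Expand 19n ln(19n) = 19n (ln n + ln 19) = 19n ln n + 19n ln 19.
Subtract 12n ln n: leading term is (19 − 12) n ln n = 7 n ln n. The next term is 19n ln 19 − 19n = 19(ln 19 − 1) n. Then the (1/2) ln(2π·19n) correction.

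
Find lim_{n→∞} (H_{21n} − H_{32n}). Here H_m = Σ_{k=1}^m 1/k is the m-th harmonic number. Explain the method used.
lim = ln(21/32)

Euler-Maclaurin gives H_m = ln m + γ + 1/(2m) + O(1/m^2). The γ and O(1/m) terms cancel in the difference:
  H_{21n} − H_{32n} = ln(21n) − ln(32n) + O(1/n) = ln(21/32) + O(1/n).
Hence the limit is ln(21/32).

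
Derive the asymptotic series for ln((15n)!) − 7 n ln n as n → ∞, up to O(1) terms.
ln((15n)!) − 7 n ln n = 8 n ln n + 15(ln 15 − 1) n + (1/2) ln(2π·15n) + O(1/n)

Stirling: ln((15n)!) = 15n ln(15n) − 15n + (1/2) ln(2π·15n) + O(1/n).
Expand 15n ln(15n) = 15n (ln n + ln 15) = 15n ln n + 15n ln 15.
Subtract 7n ln n: leading term is (15 − 7) n ln n = 8 n ln n. The next term is 15n ln 15 − 15n = 15(ln 15 − 1) n. Then the (1/2) ln(2π·15n) correction.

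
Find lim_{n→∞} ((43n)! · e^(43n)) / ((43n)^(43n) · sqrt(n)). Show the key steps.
lim = sqrt(2π·43)

Stirling: (43n)! ~ sqrt(2π·43n) · (43n/e)^(43n). Hence
  (43n)! · e^(43n) / (43n)^(43n) ~ sqrt(2π·43n).
Dividing by sqrt(n): sqrt(2π·43n) / sqrt(n) = sqrt(2π·43) · n^((1−1)/2), so the limit is sqrt(2π·43).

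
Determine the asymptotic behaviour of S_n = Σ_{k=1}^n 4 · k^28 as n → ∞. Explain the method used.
S_n ~ 4 · n^29 / 29

By integral comparison (Euler-Maclaurin), Σ_{k=1}^n 4 · k^28 = 4 · ∫_0^n x^28 dx + O(n^28) = 4 · n^29/29 + O(n^28). (Equivalently, Faulhaber's formula gives the same leading term.)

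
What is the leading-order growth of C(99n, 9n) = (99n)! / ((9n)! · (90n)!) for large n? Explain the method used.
C(99n, 9n) ~ (285311670611/10000000000)^(9n) · sqrt(11/(20π·9n))

Write N = 9n. Apply Stirling to each factorial:
  (11N)! ~ sqrt(2π·11N) · (11N/e)^(11N),
  N! ~ sqrt(2π N) · (N/e)^N,
  (10N)! ~ sqrt(2π·10N) · (10N/e)^(10N).
The exponential factors combine to (11N)^(11N) / (N^N · (10N)^(10N)) = 11^(11N)/10^(10N) = (11^11/10^10)^N = (285311670611/10000000000)^N.
The square-root prefactors combine to sqrt(2π·11N) / (sqrt(2π N)·sqrt(2π·10N)) = sqrt(11 / (2π·10·N)) = sqrt(11/(20π·9n)).
Substituting N = 9n: C(99n, 9n) ~ (285311670611/10000000000)^(9n) · sqrt(11/(20π·9n)).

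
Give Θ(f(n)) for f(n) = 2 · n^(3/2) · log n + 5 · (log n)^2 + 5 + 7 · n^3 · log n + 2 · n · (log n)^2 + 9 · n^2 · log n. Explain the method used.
f(n) ∈ Θ(n^3 · log n)

Compare the terms by growth order. For large n, n^a · (log n)^b dominates n^a' · (log n)^b' iff a > a', or (a = a' and b > b'). Ranking the 6 terms shows the dominant one is 7 · n^3 · log n. Hence f(n) ∈ Θ(n^3 · log n).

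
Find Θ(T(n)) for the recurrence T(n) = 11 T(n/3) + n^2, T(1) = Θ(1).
T(n) = Θ(n^(log_3 11))

Master theorem: compare f(n) = n^2 to n^(log_3 11) where log_3 11 ≈ 2.183. Since 2 < log_3 11, we have f(n) = O(n^(log_3 11 − ε)) for some ε > 0 — Case 1. Hence T(n) = Θ(n^(log_3 11)).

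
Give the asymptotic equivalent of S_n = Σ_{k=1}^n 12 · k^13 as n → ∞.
S_n ~ 6 · n^14 / 7

By integral comparison (Euler-Maclaurin), Σ_{k=1}^n 12 · k^13 = 12 · ∫_0^n x^13 dx + O(n^13) = 12 · n^14/14 = 6 · n^14 / 7 + O(n^13). (Equivalently, Faulhaber's formula gives the same leading term.)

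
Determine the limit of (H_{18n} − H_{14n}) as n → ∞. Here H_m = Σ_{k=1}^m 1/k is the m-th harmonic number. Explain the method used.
lim = ln(18/14) = ln(9/7)

Euler-Maclaurin gives H_m = ln m + γ + 1/(2m) + O(1/m^2). The γ and O(1/m) terms cancel in the difference:
  H_{18n} − H_{14n} = ln(18n) − ln(14n) + O(1/n) = ln(18/14) + O(1/n).
Hence the limit is ln(18/14) = ln(9/7).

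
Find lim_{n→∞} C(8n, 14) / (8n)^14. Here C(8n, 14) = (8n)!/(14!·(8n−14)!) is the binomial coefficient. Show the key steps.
lim = 1/14! = 1/87178291200

With N = 8n → ∞: C(N, 14) / N^14 = [N(N−1)…(N−13)] / (14! · N^14) = (1/14!) · 1 · (1 − 1/(8n)) · … · (1 − 13/(8n)). Each factor → 1 as N → ∞, so the limit is 1/14! = 1/87178291200.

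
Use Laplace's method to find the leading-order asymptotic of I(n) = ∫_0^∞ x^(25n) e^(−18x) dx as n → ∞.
I(n) ~ (sqrt(2π·25n) / 18) · (25n/(18e))^(25n)

Write the integrand as exp(25n ln x − 18x) and set f(x) = 25n ln x − 18x. Then f'(x) = 25n/x − 18 = 0 at x* = 25n/18, and f''(x*) = −25n/x*^2 = −18^2/(25n). Laplace's method (interior maximum) gives
  I(n) ~ e^(f(x*)) · sqrt(2π / |f''(x*)|)
        = exp(25n ln(25n/18) − 25n) · sqrt(2π · 25n / 18^2)
        = (25n/18)^(25n) e^(−25n) · sqrt(2π·25n) / 18
        = (sqrt(2π·25n) / 18) · (25n/(18e))^(25n).
This matches Γ(25n+1)/18^(25n+1) with Stirling applied to Γ.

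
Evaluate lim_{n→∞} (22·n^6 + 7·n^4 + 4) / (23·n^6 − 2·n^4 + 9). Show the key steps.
lim = 22/23

For large n the leading n^6 terms dominate both numerator and denominator. Dividing top and bottom by n^6, every other term tends to 0, leaving 22/23.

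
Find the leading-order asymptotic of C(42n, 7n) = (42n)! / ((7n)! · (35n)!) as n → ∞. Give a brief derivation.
C(42n, 7n) ~ (46656/3125)^(7n) · sqrt(3/(5π·7n))

Write N = 7n. Apply Stirling to each factorial:
  (6N)! ~ sqrt(2π·6N) · (6N/e)^(6N),
  N! ~ sqrt(2π N) · (N/e)^N,
  (5N)! ~ sqrt(2π·5N) · (5N/e)^(5N).
The exponential factors combine to (6N)^(6N) / (N^N · (5N)^(5N)) = 6^(6N)/5^(5N) = (6^6/5^5)^N = (46656/3125)^N.
The square-root prefactors combine to sqrt(2π·6N) / (sqrt(2π N)·sqrt(2π·5N)) = sqrt(6 / (2π·5·N)) = sqrt(3/(5π·7n)).
Substituting N = 7n: C(42n, 7n) ~ (46656/3125)^(7n) · sqrt(3/(5π·7n)).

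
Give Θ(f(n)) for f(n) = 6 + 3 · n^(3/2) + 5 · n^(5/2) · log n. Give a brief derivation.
f(n) ∈ Θ(n^(5/2) · log n)

Compare the terms by growth order. For large n, n^a · (log n)^b dominates n^a' · (log n)^b' iff a > a', or (a = a' and b > b'). Ranking the 3 terms shows the dominant one is 5 · n^(5/2) · log n. Hence f(n) ∈ Θ(n^(5/2) · log n).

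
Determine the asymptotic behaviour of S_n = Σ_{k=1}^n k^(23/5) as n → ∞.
S_n ~ (5/28) · n^(28/5)

Integral comparison: Σ_{k=1}^n k^(23/5) = ∫_0^n x^(23/5) dx + O(n^(23/5)). The integral is n^(1 + 23/5) / (1 + 23/5) = n^((23+5)/5) / ((23+5)/5) = (5/28) · n^(28/5).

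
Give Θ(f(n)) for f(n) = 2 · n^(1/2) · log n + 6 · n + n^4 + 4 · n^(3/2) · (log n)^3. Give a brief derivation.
f(n) ∈ Θ(n^4)

Compare the terms by growth order. For large n, n^a · (log n)^b dominates n^a' · (log n)^b' iff a > a', or (a = a' and b > b'). Ranking the 4 terms shows the dominant one is n^4. Hence f(n) ∈ Θ(n^4).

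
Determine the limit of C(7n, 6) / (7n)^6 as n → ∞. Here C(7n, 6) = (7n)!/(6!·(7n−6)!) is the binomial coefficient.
lim = 1/6! = 1/720

With N = 7n → ∞: C(N, 6) / N^6 = [N(N−1)…(N−5)] / (6! · N^6) = (1/6!) · 1 · (1 − 1/(7n)) · … · (1 − 5/(7n)). Each factor → 1 as N → ∞, so the limit is 1/6! = 1/720.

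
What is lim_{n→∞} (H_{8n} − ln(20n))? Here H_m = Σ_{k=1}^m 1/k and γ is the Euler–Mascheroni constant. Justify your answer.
lim = ln(2/5) + γ

By Euler-Maclaurin, H_m = ln m + γ + O(1/m). So
  H_{8n} − ln(20n) = ln(8n) + γ − ln(20n) + O(1/n)
                       = ln(8/20) + γ + O(1/n).
Hence the limit is ln(8/20) + γ (= ln(2/5)).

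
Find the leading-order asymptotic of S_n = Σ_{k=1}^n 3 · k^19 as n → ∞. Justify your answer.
S_n ~ 3 · n^20 / 20

By integral comparison (Euler-Maclaurin), Σ_{k=1}^n 3 · k^19 = 3 · ∫_0^n x^19 dx + O(n^19) = 3 · n^20/20 + O(n^19). (Equivalently, Faulhaber's formula gives the same leading term.)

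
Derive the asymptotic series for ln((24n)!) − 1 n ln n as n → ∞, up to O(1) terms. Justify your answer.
ln((24n)!) − 1 n ln n = 23 n ln n + 24(ln 24 − 1) n + (1/2) ln(2π·24n) + O(1/n)

Stirling: ln((24n)!) = 24n ln(24n) − 24n + (1/2) ln(2π·24n) + O(1/n).
Expand 24n ln(24n) = 24n (ln n + ln 24) = 24n ln n + 24n ln 24.
Subtract 1n ln n: leading term is (24 − 1) n ln n = 23 n ln n. The next term is 24n ln 24 − 24n = 24(ln 24 − 1) n. Then the (1/2) ln(2π·24n) correction.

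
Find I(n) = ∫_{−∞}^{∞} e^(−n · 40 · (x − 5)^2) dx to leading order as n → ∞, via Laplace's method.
I(n) = sqrt(π/(40n))

Here φ(x) = 40 · (x − 5)^2 has its unique minimum at x* = 5 with φ(x*) = 0 and φ''(x*) = 80. Laplace's method gives
  I(n) ~ e^(−n φ(x*)) · sqrt(2π / (n · φ''(x*))) = sqrt(2π / (80n)) = sqrt(π/(40n)).
This is exact: substituting u = (x − 5)·sqrt(40n) gives I(n) = (1/sqrt(40n)) ∫_{−∞}^{∞} e^(−u^2) du = sqrt(π/(40n)).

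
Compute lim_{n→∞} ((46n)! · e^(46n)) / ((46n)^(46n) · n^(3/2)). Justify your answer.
lim = 0

Stirling: (46n)! ~ sqrt(2π·46n) · (46n/e)^(46n). Hence
  (46n)! · e^(46n) / (46n)^(46n) ~ sqrt(2π·46n).
Dividing by n^(3/2): sqrt(2π·46n) / n^(3/2) = sqrt(2π·46) · n^((1−3)/2), so the expression behaves like sqrt(2π·46) · n^((1−3)/2) → 0.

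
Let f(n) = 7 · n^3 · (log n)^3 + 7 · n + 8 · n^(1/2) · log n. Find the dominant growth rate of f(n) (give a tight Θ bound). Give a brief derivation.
f(n) ∈ Θ(n^3 · (log n)^3)

Compare the terms by growth order. For large n, n^a · (log n)^b dominates n^a' · (log n)^b' iff a > a', or (a = a' and b > b'). Ranking the 3 terms shows the dominant one is 7 · n^3 · (log n)^3. Hence f(n) ∈ Θ(n^3 · (log n)^3).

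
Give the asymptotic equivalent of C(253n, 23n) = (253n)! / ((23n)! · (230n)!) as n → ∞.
C(253n, 23n) ~ (285311670611/10000000000)^(23n) · sqrt(11/(20π·23n))

Write N = 23n. Apply Stirling to each factorial:
  (11N)! ~ sqrt(2π·11N) · (11N/e)^(11N),
  N! ~ sqrt(2π N) · (N/e)^N,
  (10N)! ~ sqrt(2π·10N) · (10N/e)^(10N).
The exponential factors combine to (11N)^(11N) / (N^N · (10N)^(10N)) = 11^(11N)/10^(10N) = (11^11/10^10)^N = (285311670611/10000000000)^N.
The square-root prefactors combine to sqrt(2π·11N) / (sqrt(2π N)·sqrt(2π·10N)) = sqrt(11 / (2π·10·N)) = sqrt(11/(20π·23n)).
Substituting N = 23n: C(253n, 23n) ~ (285311670611/10000000000)^(23n) · sqrt(11/(20π·23n)).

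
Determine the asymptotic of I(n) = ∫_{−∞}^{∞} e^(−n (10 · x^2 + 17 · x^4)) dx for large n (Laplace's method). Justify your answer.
I(n) ~ sqrt(π/(10n))

φ(x) = 10 · x^2 + 17 · x^4 has its unique global minimum at x* = 0 (since φ'(x) = 20x + 68x^3 = 0 only at x = 0 for real x with both coefficients positive, and φ → ∞ as |x| → ∞). At x* = 0, φ(0) = 0 and φ''(0) = 20. Laplace's method then gives
  I(n) ~ sqrt(2π / (n · φ''(0))) · e^(−n φ(0)) = sqrt(2π / (20n)) = sqrt(π/(10n)).
The 17 · x^4 term contributes only at subleading order (an O(1/n) relative correction).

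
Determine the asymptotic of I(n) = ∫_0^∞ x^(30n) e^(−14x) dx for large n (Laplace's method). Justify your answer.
I(n) ~ (sqrt(2π·30n) / 14) · (30n/(14e))^(30n)

Write the integrand as exp(30n ln x − 14x) and set f(x) = 30n ln x − 14x. Then f'(x) = 30n/x − 14 = 0 at x* = 30n/14, and f''(x*) = −30n/x*^2 = −14^2/(30n). Laplace's method (interior maximum) gives
  I(n) ~ e^(f(x*)) · sqrt(2π / |f''(x*)|)
        = exp(30n ln(30n/14) − 30n) · sqrt(2π · 30n / 14^2)
        = (30n/14)^(30n) e^(−30n) · sqrt(2π·30n) / 14
        = (sqrt(2π·30n) / 14) · (30n/(14e))^(30n).
This matches Γ(30n+1)/14^(30n+1) with Stirling applied to Γ.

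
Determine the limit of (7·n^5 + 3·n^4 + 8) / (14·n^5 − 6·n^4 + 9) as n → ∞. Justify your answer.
lim = 7/14 = 1/2

For large n the leading n^5 terms dominate both numerator and denominator. Dividing top and bottom by n^5, every other term tends to 0, leaving 7/14 = 1/2.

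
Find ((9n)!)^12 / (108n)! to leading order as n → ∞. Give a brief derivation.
((9n)!)^12/(108n)! ~ ((2π·9n)^(11/2) / sqrt(12)) · 12^(−12·9n)  →  0

Write N = 9n. Stirling: N! ~ sqrt(2π N)(N/e)^N and (12N)! ~ sqrt(2π·12N)·(12N/e)^(12N).
  (N!)^12/(12N)! ~ (2π N)^(12/2) (N/e)^(12N) / [sqrt(2π·12N) (12N/e)^(12N)]
     = (2π N)^(12/2) / sqrt(2π·12N) · (N/(12N))^(12N)
     = (2π N)^((12−1)/2) / sqrt(12) · 12^(−12N).
Since 12^12 > 1, the factor 12^(−12N) decays exponentially, so the ratio → 0. Substituting N = 9n gives the stated form.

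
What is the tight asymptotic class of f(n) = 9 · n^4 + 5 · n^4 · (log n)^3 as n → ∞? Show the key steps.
f(n) ∈ Θ(n^4 · (log n)^3)

Compare the terms by growth order. For large n, n^a · (log n)^b dominates n^a' · (log n)^b' iff a > a', or (a = a' and b > b'). Ranking the 2 terms shows the dominant one is 5 · n^4 · (log n)^3. Hence f(n) ∈ Θ(n^4 · (log n)^3).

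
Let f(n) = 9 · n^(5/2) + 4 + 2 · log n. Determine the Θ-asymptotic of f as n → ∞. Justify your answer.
f(n) ∈ Θ(n^(5/2))

Compare the terms by growth order. For large n, n^a · (log n)^b dominates n^a' · (log n)^b' iff a > a', or (a = a' and b > b'). Ranking the 3 terms shows the dominant one is 9 · n^(5/2). Hence f(n) ∈ Θ(n^(5/2)).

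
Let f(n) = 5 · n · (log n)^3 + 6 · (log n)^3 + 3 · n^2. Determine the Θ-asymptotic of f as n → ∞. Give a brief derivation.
f(n) ∈ Θ(n^2)

Compare the terms by growth order. For large n, n^a · (log n)^b dominates n^a' · (log n)^b' iff a > a', or (a = a' and b > b'). Ranking the 3 terms shows the dominant one is 3 · n^2. Hence f(n) ∈ Θ(n^2).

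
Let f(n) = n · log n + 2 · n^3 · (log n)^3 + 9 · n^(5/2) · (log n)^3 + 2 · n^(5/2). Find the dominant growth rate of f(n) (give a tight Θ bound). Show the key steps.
f(n) ∈ Θ(n^3 · (log n)^3)

Compare the terms by growth order. For large n, n^a · (log n)^b dominates n^a' · (log n)^b' iff a > a', or (a = a' and b > b'). Ranking the 4 terms shows the dominant one is 2 · n^3 · (log n)^3. Hence f(n) ∈ Θ(n^3 · (log n)^3).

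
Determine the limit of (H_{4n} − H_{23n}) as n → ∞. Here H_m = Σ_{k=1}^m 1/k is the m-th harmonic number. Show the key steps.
lim = ln(4/23)

Euler-Maclaurin gives H_m = ln m + γ + 1/(2m) + O(1/m^2). The γ and O(1/m) terms cancel in the difference:
  H_{4n} − H_{23n} = ln(4n) − ln(23n) + O(1/n) = ln(4/23) + O(1/n).
Hence the limit is ln(4/23).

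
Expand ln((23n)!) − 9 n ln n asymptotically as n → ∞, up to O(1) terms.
ln((23n)!) − 9 n ln n = 14 n ln n + 23(ln 23 − 1) n + (1/2) ln(2π·23n) + O(1/n)

Stirling: ln((23n)!) = 23n ln(23n) − 23n + (1/2) ln(2π·23n) + O(1/n).
Expand 23n ln(23n) = 23n (ln n + ln 23) = 23n ln n + 23n ln 23.
Subtract 9n ln n: leading term is (23 − 9) n ln n = 14 n ln n. The next term is 23n ln 23 − 23n = 23(ln 23 − 1) n. Then the (1/2) ln(2π·23n) correction.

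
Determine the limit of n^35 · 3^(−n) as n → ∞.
lim = 0

Exponentials with base > 1 dominate every fixed polynomial: for any fixed c, n^c / 3^n → 0 as n → ∞ (e.g. by the ratio test, or by writing 3^n = e^(n ln 3) and noting e^(n ln 3) / n^c → ∞). Hence n^35 · 3^(−n) = n^35 / 3^n → 0.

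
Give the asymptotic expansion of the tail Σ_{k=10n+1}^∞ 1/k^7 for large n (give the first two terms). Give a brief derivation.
Σ_{k>10n} 1/k^7 = 1/(6 · (10n)^6) − 1/(2 · (10n)^7) + O(1/(10n)^8)

Compare to the integral: ∫_{10n}^∞ x^(−7) dx = [−x^(−6)/6]_{10n}^∞ = 1/((7−1)·(10n)^6). The Euler-Maclaurin correction adds −f(10n)/2 = −1/(2·(10n)^7). Euler-Maclaurin then gives
  Σ_{k>10n} 1/k^7 = ∫_{10n}^∞ dx/x^7 − 1/(2·(10n)^7) + O(1/(10n)^8).
(Equivalently this is ζ(7) − Σ_{k≤10n} 1/k^7.)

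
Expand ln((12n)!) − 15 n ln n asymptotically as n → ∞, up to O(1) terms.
ln((12n)!) − 15 n ln n = −3 n ln n + 12(ln 12 − 1) n + (1/2) ln(2π·12n) + O(1/n)

Stirling: ln((12n)!) = 12n ln(12n) − 12n + (1/2) ln(2π·12n) + O(1/n).
Expand 12n ln(12n) = 12n (ln n + ln 12) = 12n ln n + 12n ln 12.
Subtract 15n ln n: leading term is (12 − 15) n ln n = −3 n ln n. The next term is 12n ln 12 − 12n = 12(ln 12 − 1) n. Then the (1/2) ln(2π·12n) correction.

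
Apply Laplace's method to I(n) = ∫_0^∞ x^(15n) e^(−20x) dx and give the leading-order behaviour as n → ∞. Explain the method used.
I(n) ~ (sqrt(2π·15n) / 20) · (15n/(20e))^(15n)

Write the integrand as exp(15n ln x − 20x) and set f(x) = 15n ln x − 20x. Then f'(x) = 15n/x − 20 = 0 at x* = 15n/20, and f''(x*) = −15n/x*^2 = −20^2/(15n). Laplace's method (interior maximum) gives
  I(n) ~ e^(f(x*)) · sqrt(2π / |f''(x*)|)
        = exp(15n ln(15n/20) − 15n) · sqrt(2π · 15n / 20^2)
        = (15n/20)^(15n) e^(−15n) · sqrt(2π·15n) / 20
        = (sqrt(2π·15n) / 20) · (15n/(20e))^(15n).
This matches Γ(15n+1)/20^(15n+1) with Stirling applied to Γ.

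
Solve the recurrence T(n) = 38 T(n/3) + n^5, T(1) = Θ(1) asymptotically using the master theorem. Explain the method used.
T(n) = Θ(n^5)

log_3 38 ≈ 3.311. f(n) = n^5 dominates n^(log_3 38) since 5 > 3.311, and the regularity condition a·f(n/b) = 38·(n/3)^5 = (38/243)·n^5 ≤ c·f(n) holds with c = 38/243 ≈ 0.156 < 1. So this is Case 3: T(n) = Θ(f(n)) = Θ(n^5).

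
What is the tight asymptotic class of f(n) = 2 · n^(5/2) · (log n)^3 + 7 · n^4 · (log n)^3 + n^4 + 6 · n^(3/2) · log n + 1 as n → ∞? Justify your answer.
f(n) ∈ Θ(n^4 · (log n)^3)

Compare the terms by growth order. For large n, n^a · (log n)^b dominates n^a' · (log n)^b' iff a > a', or (a = a' and b > b'). Ranking the 5 terms shows the dominant one is 7 · n^4 · (log n)^3. Hence f(n) ∈ Θ(n^4 · (log n)^3).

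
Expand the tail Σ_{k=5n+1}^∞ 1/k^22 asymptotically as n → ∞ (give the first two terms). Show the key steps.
Σ_{k>5n} 1/k^22 = 1/(21 · (5n)^21) − 1/(2 · (5n)^22) + O(1/(5n)^23)

Compare to the integral: ∫_{5n}^∞ x^(−22) dx = [−x^(−21)/21]_{5n}^∞ = 1/((22−1)·(5n)^21). The Euler-Maclaurin correction adds −f(5n)/2 = −1/(2·(5n)^22). Euler-Maclaurin then gives
  Σ_{k>5n} 1/k^22 = ∫_{5n}^∞ dx/x^22 − 1/(2·(5n)^22) + O(1/(5n)^23).
(Equivalently this is ζ(22) − Σ_{k≤5n} 1/k^22.)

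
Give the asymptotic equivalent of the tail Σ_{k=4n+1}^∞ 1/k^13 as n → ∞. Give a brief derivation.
Σ_{k>4n} 1/k^13 ~ 1/(12 · (4n)^12)

Compare to the integral: ∫_{4n}^∞ x^(−13) dx = [−x^(−12)/12]_{4n}^∞ = 1/((13−1)·(4n)^12). Euler-Maclaurin then gives
  Σ_{k>4n} 1/k^13 = ∫_{4n}^∞ dx/x^13 − 1/(2·(4n)^13) + O(1/(4n)^14).
(Equivalently this is ζ(13) − Σ_{k≤4n} 1/k^13.)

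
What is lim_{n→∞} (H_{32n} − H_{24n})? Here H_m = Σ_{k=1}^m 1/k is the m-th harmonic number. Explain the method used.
lim = ln(32/24) = ln(4/3)

Euler-Maclaurin gives H_m = ln m + γ + 1/(2m) + O(1/m^2). The γ and O(1/m) terms cancel in the difference:
  H_{32n} − H_{24n} = ln(32n) − ln(24n) + O(1/n) = ln(32/24) + O(1/n).
Hence the limit is ln(32/24) = ln(4/3).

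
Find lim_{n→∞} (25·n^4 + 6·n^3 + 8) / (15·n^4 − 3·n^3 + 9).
lim = 25/15 = 5/3

For large n the leading n^4 terms dominate both numerator and denominator. Dividing top and bottom by n^4, every other term tends to 0, leaving 25/15 = 5/3.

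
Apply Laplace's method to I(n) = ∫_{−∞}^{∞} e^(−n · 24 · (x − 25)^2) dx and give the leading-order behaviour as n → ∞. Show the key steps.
I(n) = sqrt(π/(24n))

Here φ(x) = 24 · (x − 25)^2 has its unique minimum at x* = 25 with φ(x*) = 0 and φ''(x*) = 48. Laplace's method gives
  I(n) ~ e^(−n φ(x*)) · sqrt(2π / (n · φ''(x*))) = sqrt(2π / (48n)) = sqrt(π/(24n)).
This is exact: substituting u = (x − 25)·sqrt(24n) gives I(n) = (1/sqrt(24n)) ∫_{−∞}^{∞} e^(−u^2) du = sqrt(π/(24n)).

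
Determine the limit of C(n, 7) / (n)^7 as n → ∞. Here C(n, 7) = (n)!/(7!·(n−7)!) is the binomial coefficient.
lim = 1/7! = 1/5040

With N = n → ∞: C(N, 7) / N^7 = [N(N−1)…(N−6)] / (7! · N^7) = (1/7!) · 1 · (1 − 1/n) · … · (1 − 6/n). Each factor → 1 as N → ∞, so the limit is 1/7! = 1/5040.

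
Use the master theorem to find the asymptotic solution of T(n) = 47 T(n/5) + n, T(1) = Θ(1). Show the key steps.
T(n) = Θ(n^(log_5 47))

Master theorem: compare f(n) = n to n^(log_5 47) where log_5 47 ≈ 2.392. Since 1 < log_5 47, we have f(n) = O(n^(log_5 47 − ε)) for some ε > 0 — Case 1. Hence T(n) = Θ(n^(log_5 47)).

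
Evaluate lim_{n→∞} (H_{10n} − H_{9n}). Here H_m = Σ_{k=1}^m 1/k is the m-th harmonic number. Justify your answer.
lim = ln(10/9)

Euler-Maclaurin gives H_m = ln m + γ + 1/(2m) + O(1/m^2). The γ and O(1/m) terms cancel in the difference:
  H_{10n} − H_{9n} = ln(10n) − ln(9n) + O(1/n) = ln(10/9) + O(1/n).
Hence the limit is ln(10/9).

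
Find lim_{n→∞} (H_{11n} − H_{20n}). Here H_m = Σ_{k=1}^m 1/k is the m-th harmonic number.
lim = ln(11/20)

Euler-Maclaurin gives H_m = ln m + γ + 1/(2m) + O(1/m^2). The γ and O(1/m) terms cancel in the difference:
  H_{11n} − H_{20n} = ln(11n) − ln(20n) + O(1/n) = ln(11/20) + O(1/n).
Hence the limit is ln(11/20).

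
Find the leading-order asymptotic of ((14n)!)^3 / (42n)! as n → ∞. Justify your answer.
((14n)!)^3/(42n)! ~ ((2π·14n)^(2/2) / sqrt(3)) · 3^(−3·14n)  →  0

Write N = 14n. Stirling: N! ~ sqrt(2π N)(N/e)^N and (3N)! ~ sqrt(2π·3N)·(3N/e)^(3N).
  (N!)^3/(3N)! ~ (2π N)^(3/2) (N/e)^(3N) / [sqrt(2π·3N) (3N/e)^(3N)]
     = (2π N)^(3/2) / sqrt(2π·3N) · (N/(3N))^(3N)
     = (2π N)^((3−1)/2) / sqrt(3) · 3^(−3N).
Since 3^3 > 1, the factor 3^(−3N) decays exponentially, so the ratio → 0. Substituting N = 14n gives the stated form.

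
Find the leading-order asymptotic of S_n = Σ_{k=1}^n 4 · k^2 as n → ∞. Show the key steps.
S_n ~ 4 · n^3 / 3

By integral comparison (Euler-Maclaurin), Σ_{k=1}^n 4 · k^2 = 4 · ∫_0^n x^2 dx + O(n^2) = 4 · n^3/3 + O(n^2). (Equivalently, Faulhaber's formula gives the same leading term.)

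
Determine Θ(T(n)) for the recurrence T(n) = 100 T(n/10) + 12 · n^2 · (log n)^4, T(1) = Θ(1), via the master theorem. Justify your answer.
T(n) = Θ(n^2 · (log n)^5)

Here log_10 100 = 2 and f(n) = 12 · n^2 · (log n)^4 = Θ(n^(log_10 100) · (log n)^4). This is the extended Case 2 of the master theorem (f matches the critical exponent up to log factors), giving T(n) = Θ(n^(log_10 100) · (log n)^(4+1)) = Θ(n^2 · (log n)^5).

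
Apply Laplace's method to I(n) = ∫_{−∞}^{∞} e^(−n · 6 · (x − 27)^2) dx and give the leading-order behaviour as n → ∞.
I(n) = sqrt(π/(6n))

Here φ(x) = 6 · (x − 27)^2 has its unique minimum at x* = 27 with φ(x*) = 0 and φ''(x*) = 12. Laplace's method gives
  I(n) ~ e^(−n φ(x*)) · sqrt(2π / (n · φ''(x*))) = sqrt(2π / (12n)) = sqrt(π/(6n)).
This is exact: substituting u = (x − 27)·sqrt(6n) gives I(n) = (1/sqrt(6n)) ∫_{−∞}^{∞} e^(−u^2) du = sqrt(π/(6n)).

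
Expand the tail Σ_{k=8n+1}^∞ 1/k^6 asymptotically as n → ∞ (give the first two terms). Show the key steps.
Σ_{k>8n} 1/k^6 = 1/(5 · (8n)^5) − 1/(2 · (8n)^6) + O(1/(8n)^7)

Compare to the integral: ∫_{8n}^∞ x^(−6) dx = [−x^(−5)/5]_{8n}^∞ = 1/((6−1)·(8n)^5). The Euler-Maclaurin correction adds −f(8n)/2 = −1/(2·(8n)^6). Euler-Maclaurin then gives
  Σ_{k>8n} 1/k^6 = ∫_{8n}^∞ dx/x^6 − 1/(2·(8n)^6) + O(1/(8n)^7).
(Equivalently this is ζ(6) − Σ_{k≤8n} 1/k^6.)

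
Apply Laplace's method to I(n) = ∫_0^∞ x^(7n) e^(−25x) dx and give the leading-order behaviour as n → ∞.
I(n) ~ (sqrt(2π·7n) / 25) · (7n/(25e))^(7n)

Write the integrand as exp(7n ln x − 25x) and set f(x) = 7n ln x − 25x. Then f'(x) = 7n/x − 25 = 0 at x* = 7n/25, and f''(x*) = −7n/x*^2 = −25^2/(7n). Laplace's method (interior maximum) gives
  I(n) ~ e^(f(x*)) · sqrt(2π / |f''(x*)|)
        = exp(7n ln(7n/25) − 7n) · sqrt(2π · 7n / 25^2)
        = (7n/25)^(7n) e^(−7n) · sqrt(2π·7n) / 25
        = (sqrt(2π·7n) / 25) · (7n/(25e))^(7n).
This matches Γ(7n+1)/25^(7n+1) with Stirling applied to Γ.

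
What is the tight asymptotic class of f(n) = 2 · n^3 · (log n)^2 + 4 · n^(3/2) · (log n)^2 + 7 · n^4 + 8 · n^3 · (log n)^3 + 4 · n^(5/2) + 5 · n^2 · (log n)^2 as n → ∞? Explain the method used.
f(n) ∈ Θ(n^4)

Compare the terms by growth order. For large n, n^a · (log n)^b dominates n^a' · (log n)^b' iff a > a', or (a = a' and b > b'). Ranking the 6 terms shows the dominant one is 7 · n^4. Hence f(n) ∈ Θ(n^4).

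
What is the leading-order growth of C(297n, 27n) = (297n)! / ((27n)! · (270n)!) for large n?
C(297n, 27n) ~ (285311670611/10000000000)^(27n) · sqrt(11/(20π·27n))

Write N = 27n. Apply Stirling to each factorial:
  (11N)! ~ sqrt(2π·11N) · (11N/e)^(11N),
  N! ~ sqrt(2π N) · (N/e)^N,
  (10N)! ~ sqrt(2π·10N) · (10N/e)^(10N).
The exponential factors combine to (11N)^(11N) / (N^N · (10N)^(10N)) = 11^(11N)/10^(10N) = (11^11/10^10)^N = (285311670611/10000000000)^N.
The square-root prefactors combine to sqrt(2π·11N) / (sqrt(2π N)·sqrt(2π·10N)) = sqrt(11 / (2π·10·N)) = sqrt(11/(20π·27n)).
Substituting N = 27n: C(297n, 27n) ~ (285311670611/10000000000)^(27n) · sqrt(11/(20π·27n)).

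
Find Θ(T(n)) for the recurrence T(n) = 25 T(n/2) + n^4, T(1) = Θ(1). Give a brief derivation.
T(n) = Θ(n^(log_2 25))

Master theorem: compare f(n) = n^4 to n^(log_2 25) where log_2 25 ≈ 4.644. Since 4 < log_2 25, we have f(n) = O(n^(log_2 25 − ε)) for some ε > 0 — Case 1. Hence T(n) = Θ(n^(log_2 25)).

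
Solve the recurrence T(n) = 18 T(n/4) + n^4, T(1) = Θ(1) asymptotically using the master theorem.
T(n) = Θ(n^4)

log_4 18 ≈ 2.085. f(n) = n^4 dominates n^(log_4 18) since 4 > 2.085, and the regularity condition a·f(n/b) = 18·(n/4)^4 = (18/256)·n^4 ≤ c·f(n) holds with c = 18/256 ≈ 0.0703 < 1. So this is Case 3: T(n) = Θ(f(n)) = Θ(n^4).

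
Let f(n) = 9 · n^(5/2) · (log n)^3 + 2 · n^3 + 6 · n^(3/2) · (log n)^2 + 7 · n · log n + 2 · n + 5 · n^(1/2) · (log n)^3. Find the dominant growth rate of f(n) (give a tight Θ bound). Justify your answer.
f(n) ∈ Θ(n^3)

Compare the terms by growth order. For large n, n^a · (log n)^b dominates n^a' · (log n)^b' iff a > a', or (a = a' and b > b'). Ranking the 6 terms shows the dominant one is 2 · n^3. Hence f(n) ∈ Θ(n^3).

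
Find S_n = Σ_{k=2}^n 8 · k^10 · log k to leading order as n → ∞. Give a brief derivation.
S_n ~ 8 · n^11 log n / 11 − 8 · n^11 / 121

By integral comparison, S_n = ∫_1^n 8 · x^10 · log x dx + O(n^10 · log n). For the integral, ∫ x^10 log x dx = n^11 log n / 11 − n^11/121 (integration by parts). Hence S_n ~ 8 · n^11 log n / 11 − 8 · n^11 / 121.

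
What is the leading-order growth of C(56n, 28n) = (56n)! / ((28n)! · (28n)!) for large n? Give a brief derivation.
C(56n, 28n) ~ (4)^(28n) · sqrt(1/(π·28n))

Write N = 28n. Apply Stirling to each factorial:
  (2N)! ~ sqrt(2π·2N) · (2N/e)^(2N),
  N! ~ sqrt(2π N) · (N/e)^N,
  (1N)! ~ sqrt(2π·1N) · (1N/e)^(1N).
The exponential factors combine to (2N)^(2N) / (N^N · (1N)^(1N)) = 2^(2N)/1^(1N) = (2^2/1^1)^N = (4)^N.
The square-root prefactors combine to sqrt(2π·2N) / (sqrt(2π N)·sqrt(2π·1N)) = sqrt(2 / (2π·1·N)) = sqrt(1/(π·28n)).
Substituting N = 28n: C(56n, 28n) ~ (4)^(28n) · sqrt(1/(π·28n)).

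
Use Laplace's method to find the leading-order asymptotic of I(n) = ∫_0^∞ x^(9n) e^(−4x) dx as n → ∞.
I(n) ~ (sqrt(2π·9n) / 4) · (9n/(4e))^(9n)

Write the integrand as exp(9n ln x − 4x) and set f(x) = 9n ln x − 4x. Then f'(x) = 9n/x − 4 = 0 at x* = 9n/4, and f''(x*) = −9n/x*^2 = −4^2/(9n). Laplace's method (interior maximum) gives
  I(n) ~ e^(f(x*)) · sqrt(2π / |f''(x*)|)
        = exp(9n ln(9n/4) − 9n) · sqrt(2π · 9n / 4^2)
        = (9n/4)^(9n) e^(−9n) · sqrt(2π·9n) / 4
        = (sqrt(2π·9n) / 4) · (9n/(4e))^(9n).
This matches Γ(9n+1)/4^(9n+1) with Stirling applied to Γ.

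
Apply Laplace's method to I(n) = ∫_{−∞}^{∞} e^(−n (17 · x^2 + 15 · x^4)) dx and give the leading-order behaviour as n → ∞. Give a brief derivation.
I(n) ~ sqrt(π/(17n))

φ(x) = 17 · x^2 + 15 · x^4 has its unique global minimum at x* = 0 (since φ'(x) = 34x + 60x^3 = 0 only at x = 0 for real x with both coefficients positive, and φ → ∞ as |x| → ∞). At x* = 0, φ(0) = 0 and φ''(0) = 34. Laplace's method then gives
  I(n) ~ sqrt(2π / (n · φ''(0))) · e^(−n φ(0)) = sqrt(2π / (34n)) = sqrt(π/(17n)).
The 15 · x^4 term contributes only at subleading order (an O(1/n) relative correction).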